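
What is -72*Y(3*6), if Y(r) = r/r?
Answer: -72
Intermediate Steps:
Y(r) = 1
-72*Y(3*6) = -72*1 = -72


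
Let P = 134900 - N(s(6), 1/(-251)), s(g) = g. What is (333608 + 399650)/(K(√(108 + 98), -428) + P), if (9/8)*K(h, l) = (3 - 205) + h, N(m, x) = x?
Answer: 504107073638628246/92618874130975865 - 3326111082576*√206/92618874130975865 ≈ 5.4423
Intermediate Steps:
K(h, l) = -1616/9 + 8*h/9 (K(h, l) = 8*((3 - 205) + h)/9 = 8*(-202 + h)/9 = -1616/9 + 8*h/9)
P = 33859901/251 (P = 134900 - 1/(-251) = 134900 - 1*(-1/251) = 134900 + 1/251 = 33859901/251 ≈ 1.3490e+5)
(333608 + 399650)/(K(√(108 + 98), -428) + P) = (333608 + 399650)/((-1616/9 + 8*√(108 + 98)/9) + 33859901/251) = 733258/((-1616/9 + 8*√206/9) + 33859901/251) = 733258/(304333493/2259 + 8*√206/9)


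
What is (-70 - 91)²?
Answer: 25921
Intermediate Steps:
(-70 - 91)² = (-161)² = 25921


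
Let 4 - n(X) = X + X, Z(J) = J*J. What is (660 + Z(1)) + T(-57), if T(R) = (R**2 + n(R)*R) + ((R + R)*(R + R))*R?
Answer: -743588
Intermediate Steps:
Z(J) = J**2
n(X) = 4 - 2*X (n(X) = 4 - (X + X) = 4 - 2*X)
T(R) = R**2 + 4*R**3 + R*(4 - 2*R) (T(R) = (R**2 + (4 - 2*R)*R) + ((R + R)*(R + R))*R = (R**2 + R*(4 - 2*R)) + ((2*R)*(2*R))*R = (R**2 + R*(4 - 2*R)) + (4*R**2)*R = (R**2 + R*(4 - 2*R)) + 4*R**3 = R**2 + 4*R**3 + R*(4 - 2*R))
(660 + Z(1)) + T(-57) = (660 + 1**2) - 57*(4 - 1*(-57) + 4*(-57)**2) = (660 + 1) - 57*(4 + 57 + 4*3249) = 661 - 57*(4 + 57 + 12996) = 661 - 57*13057 = 661 - 744249 = -743588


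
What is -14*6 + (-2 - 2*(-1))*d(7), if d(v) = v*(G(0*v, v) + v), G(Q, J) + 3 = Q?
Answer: -84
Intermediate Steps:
G(Q, J) = -3 + Q
d(v) = v*(-3 + v) (d(v) = v*((-3 + 0*v) + v) = v*((-3 + 0) + v) = v*(-3 + v))
-14*6 + (-2 - 2*(-1))*d(7) = -14*6 + (-2 - 2*(-1))*(7*(-3 + 7)) = -84 + (-2 + 2)*(7*4) = -84 + 0*28 = -84 + 0 = -84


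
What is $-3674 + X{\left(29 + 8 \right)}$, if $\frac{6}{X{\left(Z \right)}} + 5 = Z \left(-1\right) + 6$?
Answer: $- \frac{22045}{6} \approx -3674.2$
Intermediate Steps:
$X{\left(Z \right)} = \frac{6}{1 - Z}$ ($X{\left(Z \right)} = \frac{6}{-5 + \left(Z \left(-1\right) + 6\right)} = \frac{6}{-5 - \left(-6 + Z\right)} = \frac{6}{1 - Z}$)
$-3674 + X{\left(29 + 8 \right)} = -3674 - \frac{6}{-1 + \left(29 + 8\right)} = -3674 - \frac{6}{-1 + 37} = -3674 - \frac{6}{36} = -3674 - \frac{1}{6} = - \frac{22045}{6}$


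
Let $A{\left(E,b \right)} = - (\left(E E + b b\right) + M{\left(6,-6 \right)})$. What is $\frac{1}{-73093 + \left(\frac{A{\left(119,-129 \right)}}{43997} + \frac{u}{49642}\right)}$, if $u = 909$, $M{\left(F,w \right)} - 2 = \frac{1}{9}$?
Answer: $- \frac{19656891666}{1436794585202635} \approx -1.3681 \cdot 10^{-5}$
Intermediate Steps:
$M{\left(F,w \right)} = \frac{19}{9}$ ($M{\left(F,w \right)} = 2 + \frac{1}{9} = \frac{19}{9}$)
$A{\left(E,b \right)} = - \frac{19}{9} - E^{2} - b^{2}$ ($A{\left(E,b \right)} = - (\left(E E + b b\right) + \frac{19}{9}) = - (\left(E^{2} + b^{2}\right) + \frac{19}{9}) = - (\frac{19}{9} + E^{2} + b^{2}) = - \frac{19}{9} - E^{2} - b^{2}$)
$\frac{1}{-73093 + \left(\frac{A{\left(119,-129 \right)}}{43997} + \frac{u}{49642}\right)} = \frac{1}{-73093 + \left(\frac{- \frac{19}{9} - 119^{2} - \left(-129\right)^{2}}{43997} + \frac{909}{49642}\right)} = \frac{1}{-73093 + \left(\left(- \frac{19}{9} - 14161 - 16641\right) \frac{1}{43997} + 909 \cdot \frac{1}{49642}\right)} = \frac{1}{-73093 + \left(\left(- \frac{19}{9} - 14161 - 16641\right) \frac{1}{43997} + \frac{909}{49642}\right)} = \frac{1}{-73093 + \left(\left(- \frac{277237}{9}\right) \frac{1}{43997} + \frac{909}{49642}\right)} = \frac{1}{-73093 + \left(- \frac{277237}{395973} + \frac{909}{49642}\right)} = \frac{1}{-73093 - \frac{13402659697}{19656891666}} = \frac{1}{- \frac{1436794585202635}{19656891666}} = - \frac{19656891666}{1436794585202635}$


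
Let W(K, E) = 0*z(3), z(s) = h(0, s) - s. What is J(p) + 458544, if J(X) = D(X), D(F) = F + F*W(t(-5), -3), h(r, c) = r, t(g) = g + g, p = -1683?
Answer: 456861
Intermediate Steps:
t(g) = 2*g
z(s) = -s (z(s) = 0 - s = -s)
W(K, E) = 0 (W(K, E) = 0*(-1*3) = 0*(-3) = 0)
D(F) = F (D(F) = F + F*0 = F + 0 = F)
J(X) = X
J(p) + 458544 = -1683 + 458544 = 456861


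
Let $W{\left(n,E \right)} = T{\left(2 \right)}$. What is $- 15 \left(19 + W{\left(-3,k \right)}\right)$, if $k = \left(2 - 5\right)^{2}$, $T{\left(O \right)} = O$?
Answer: $-315$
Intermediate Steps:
$k = 9$ ($k = \left(-3\right)^{2} = 9$)
$W{\left(n,E \right)} = 2$
$- 15 \left(19 + W{\left(-3,k \right)}\right) = - 15 \left(19 + 2\right) = \left(-15\right) 21 = -315$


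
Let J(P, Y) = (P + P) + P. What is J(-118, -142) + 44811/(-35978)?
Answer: -12781023/35978 ≈ -355.25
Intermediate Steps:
J(P, Y) = 3*P (J(P, Y) = 2*P + P = 3*P)
J(-118, -142) + 44811/(-35978) = 3*(-118) + 44811/(-35978) = -354 + 44811*(-1/35978) = -354 - 44811/35978 = -12781023/35978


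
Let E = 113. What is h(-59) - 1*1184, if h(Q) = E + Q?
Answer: -1130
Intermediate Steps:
h(Q) = 113 + Q
h(-59) - 1*1184 = (113 - 59) - 1*1184 = 54 - 1184 = -1130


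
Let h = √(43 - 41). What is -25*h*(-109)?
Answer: 2725*√2 ≈ 3853.7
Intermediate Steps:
h = √2 ≈ 1.4142
-25*h*(-109) = -25*√2*(-109) = -(-2725)*√2 = 2725*√2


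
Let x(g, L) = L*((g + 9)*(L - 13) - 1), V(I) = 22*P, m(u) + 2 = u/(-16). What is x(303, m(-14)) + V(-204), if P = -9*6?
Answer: 3771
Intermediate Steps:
P = -54
m(u) = -2 - u/16 (m(u) = -2 + u/(-16) = -2 + u*(-1/16) = -2 - u/16)
V(I) = -1188 (V(I) = 22*(-54) = -1188)
x(g, L) = L*(-1 + (-13 + L)*(9 + g)) (x(g, L) = L*((9 + g)*(-13 + L) - 1) = L*((-13 + L)*(9 + g) - 1) = L*(-1 + (-13 + L)*(9 + g)))
x(303, m(-14)) + V(-204) = (-2 - 1/16*(-14))*(-118 - 13*303 + 9*(-2 - 1/16*(-14)) + (-2 - 1/16*(-14))*303) - 1188 = (-2 + 7/8)*(-118 - 3939 + 9*(-2 + 7/8) + (-2 + 7/8)*303) - 1188 = -9*(-118 - 3939 + 9*(-9/8) - 9/8*303)/8 - 1188 = -9*(-118 - 3939 - 81/8 - 2727/8)/8 - 1188 = -9/8*(-4408) - 1188 = 4959 - 1188 = 3771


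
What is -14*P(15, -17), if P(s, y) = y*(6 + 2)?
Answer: 1904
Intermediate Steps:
P(s, y) = 8*y (P(s, y) = y*8 = 8*y)
-14*P(15, -17) = -112*(-17) = -14*(-136) = 1904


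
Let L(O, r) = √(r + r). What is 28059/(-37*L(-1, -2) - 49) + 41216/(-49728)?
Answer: -153337585/874347 + 2076366*I/7877 ≈ -175.37 + 263.6*I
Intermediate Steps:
L(O, r) = √2*√r (L(O, r) = √(2*r) = √2*√r)
28059/(-37*L(-1, -2) - 49) + 41216/(-49728) = 28059/(-37*√2*√(-2) - 49) + 41216/(-49728) = 28059/(-37*√2*I*√2 - 49) + 41216*(-1/49728) = 28059/(-74*I - 49) - 92/111 = 28059/(-49 - 74*I) - 92/111 = 28059*((-49 + 74*I)/7877) - 92/111 = 28059*(-49 + 74*I)/7877 - 92/111 = -92/111 + 28059*(-49 + 74*I)/7877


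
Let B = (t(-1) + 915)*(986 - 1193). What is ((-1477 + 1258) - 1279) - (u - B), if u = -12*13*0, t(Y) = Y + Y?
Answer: -190489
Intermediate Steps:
t(Y) = 2*Y
B = -188991 (B = (2*(-1) + 915)*(986 - 1193) = (-2 + 915)*(-207) = 913*(-207) = -188991)
u = 0 (u = -156*0 = 0)
((-1477 + 1258) - 1279) - (u - B) = ((-1477 + 1258) - 1279) - (0 - 1*(-188991)) = (-219 - 1279) - (0 + 188991) = -1498 - 1*188991 = -1498 - 188991 = -190489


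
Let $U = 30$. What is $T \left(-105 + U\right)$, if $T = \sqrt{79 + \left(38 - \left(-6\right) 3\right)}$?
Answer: $- 225 \sqrt{15} \approx -871.42$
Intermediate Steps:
$T = 3 \sqrt{15}$ ($T = \sqrt{79 + \left(38 - -18\right)} = \sqrt{79 + \left(38 + 18\right)} = \sqrt{79 + 56} = \sqrt{135} = 3 \sqrt{15} \approx 11.619$)
$T \left(-105 + U\right) = 3 \sqrt{15} \left(-105 + 30\right) = 3 \sqrt{15} \left(-75\right) = - 225 \sqrt{15}$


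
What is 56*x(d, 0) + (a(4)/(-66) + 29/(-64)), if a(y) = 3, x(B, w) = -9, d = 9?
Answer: -355167/704 ≈ -504.50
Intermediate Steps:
56*x(d, 0) + (a(4)/(-66) + 29/(-64)) = 56*(-9) + (3/(-66) + 29/(-64)) = -504 + (3*(-1/66) + 29*(-1/64)) = -504 + (-1/22 - 29/64) = -504 - 351/704 = -355167/704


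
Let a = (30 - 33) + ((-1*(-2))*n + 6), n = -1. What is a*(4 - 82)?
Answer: -78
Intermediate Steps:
a = 1 (a = (30 - 33) + (-1*(-2)*(-1) + 6) = -3 + (2*(-1) + 6) = -3 + (-2 + 6) = -3 + 4 = 1)
a*(4 - 82) = 1*(4 - 82) = 1*(-78) = -78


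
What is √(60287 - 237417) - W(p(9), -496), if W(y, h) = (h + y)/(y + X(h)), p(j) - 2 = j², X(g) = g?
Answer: -1 + I*√177130 ≈ -1.0 + 420.87*I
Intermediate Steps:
p(j) = 2 + j²
W(y, h) = 1 (W(y, h) = (h + y)/(y + h) = (h + y)/(h + y) = 1)
√(60287 - 237417) - W(p(9), -496) = √(60287 - 237417) - 1*1 = √(-177130) - 1 = I*√177130 - 1 = -1 + I*√177130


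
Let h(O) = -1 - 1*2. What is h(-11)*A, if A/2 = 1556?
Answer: -9336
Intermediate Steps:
h(O) = -3 (h(O) = -1 - 2 = -3)
A = 3112 (A = 2*1556 = 3112)
h(-11)*A = -3*3112 = -9336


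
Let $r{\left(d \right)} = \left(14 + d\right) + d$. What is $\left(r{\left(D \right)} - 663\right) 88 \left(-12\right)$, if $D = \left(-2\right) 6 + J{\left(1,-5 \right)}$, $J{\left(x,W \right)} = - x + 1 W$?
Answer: $723360$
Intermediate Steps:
$J{\left(x,W \right)} = W - x$ ($J{\left(x,W \right)} = - x + W = W - x$)
$D = -18$ ($D = \left(-2\right) 6 - 6 = -12 - 6 = -18$)
$r{\left(d \right)} = 14 + 2 d$
$\left(r{\left(D \right)} - 663\right) 88 \left(-12\right) = \left(\left(14 + 2 \left(-18\right)\right) - 663\right) 88 \left(-12\right) = \left(\left(14 - 36\right) - 663\right) \left(-1056\right) = \left(-22 - 663\right) \left(-1056\right) = \left(-685\right) \left(-1056\right) = 723360$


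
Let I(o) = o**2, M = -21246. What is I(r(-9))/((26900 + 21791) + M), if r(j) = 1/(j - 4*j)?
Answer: 1/20007405 ≈ 4.9982e-8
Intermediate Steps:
r(j) = -1/(3*j) (r(j) = 1/(-3*j) = -1/(3*j))
I(r(-9))/((26900 + 21791) + M) = (-1/3/(-9))**2/((26900 + 21791) - 21246) = (-1/3*(-1/9))**2/(48691 - 21246) = (1/27)**2/27445 = (1/729)*(1/27445) = 1/20007405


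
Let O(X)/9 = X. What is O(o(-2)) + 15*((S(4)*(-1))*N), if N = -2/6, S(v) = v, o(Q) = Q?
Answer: 2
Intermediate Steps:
O(X) = 9*X
N = -⅓ (N = -2*⅙ = -⅓ ≈ -0.33333)
O(o(-2)) + 15*((S(4)*(-1))*N) = 9*(-2) + 15*((4*(-1))*(-⅓)) = -18 + 15*(-4*(-⅓)) = -18 + 15*(4/3) = -18 + 20 = 2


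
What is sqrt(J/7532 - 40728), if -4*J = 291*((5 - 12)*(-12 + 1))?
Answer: I*sqrt(47154761997)/1076 ≈ 201.81*I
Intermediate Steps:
J = -22407/4 (J = -291*(5 - 12)*(-12 + 1)/4 = -291*(-7*(-11))/4 = -291*77/4 = -1/4*22407 = -22407/4 ≈ -5601.8)
sqrt(J/7532 - 40728) = sqrt(-22407/4/7532 - 40728) = sqrt(-22407/4*1/7532 - 40728) = sqrt(-3201/4304 - 40728) = sqrt(-175296513/4304) = I*sqrt(47154761997)/1076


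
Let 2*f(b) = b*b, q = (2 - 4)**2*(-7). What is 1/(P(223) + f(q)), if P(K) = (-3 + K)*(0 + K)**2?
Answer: 1/10940772 ≈ 9.1401e-8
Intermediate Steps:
P(K) = K**2*(-3 + K) (P(K) = (-3 + K)*K**2 = K**2*(-3 + K))
q = -28 (q = (-2)**2*(-7) = 4*(-7) = -28)
f(b) = b**2/2 (f(b) = (b*b)/2 = b**2/2)
1/(P(223) + f(q)) = 1/(223**2*(-3 + 223) + (1/2)*(-28)**2) = 1/(49729*220 + (1/2)*784) = 1/(10940380 + 392) = 1/10940772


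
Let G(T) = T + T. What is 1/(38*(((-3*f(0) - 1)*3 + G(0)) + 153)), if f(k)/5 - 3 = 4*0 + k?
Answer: 1/570 ≈ 0.0017544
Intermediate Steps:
f(k) = 15 + 5*k (f(k) = 15 + 5*(4*0 + k) = 15 + 5*(0 + k) = 15 + 5*k)
G(T) = 2*T
1/(38*(((-3*f(0) - 1)*3 + G(0)) + 153)) = 1/(38*(((-3*(15 + 5*0) - 1)*3 + 2*0) + 153)) = 1/(38*(((-3*(15 + 0) - 1)*3 + 0) + 153)) = 1/(38*(((-3*15 - 1)*3 + 0) + 153)) = 1/(38*(((-45 - 1)*3 + 0) + 153)) = 1/(38*((-46*3 + 0) + 153)) = 1/(38*((-138 + 0) + 153)) = 1/(38*(-138 + 153)) = 1/(38*15) = 1/570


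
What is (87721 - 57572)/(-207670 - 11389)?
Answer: -30149/219059 ≈ -0.13763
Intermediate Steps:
(87721 - 57572)/(-207670 - 11389) = 30149/(-219059) = 30149*(-1/219059) = -30149/219059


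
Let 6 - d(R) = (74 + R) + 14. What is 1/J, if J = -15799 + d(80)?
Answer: -1/15961 ≈ -6.2653e-5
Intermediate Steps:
d(R) = -82 - R (d(R) = 6 - ((74 + R) + 14) = 6 - (88 + R) = 6 + (-88 - R) = -82 - R)
J = -15961 (J = -15799 + (-82 - 1*80) = -15799 + (-82 - 80) = -15799 - 162 = -15961)
1/J = 1/(-15961) = -1/15961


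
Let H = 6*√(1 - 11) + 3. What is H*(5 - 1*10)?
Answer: -15 - 30*I*√10 ≈ -15.0 - 94.868*I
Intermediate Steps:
H = 3 + 6*I*√10 (H = 6*√(-10) + 3 = 6*(I*√10) + 3 = 6*I*√10 + 3 = 3 + 6*I*√10 ≈ 3.0 + 18.974*I)
H*(5 - 1*10) = (3 + 6*I*√10)*(5 - 1*10) = (3 + 6*I*√10)*(5 - 10) = (3 + 6*I*√10)*(-5) = -15 - 30*I*√10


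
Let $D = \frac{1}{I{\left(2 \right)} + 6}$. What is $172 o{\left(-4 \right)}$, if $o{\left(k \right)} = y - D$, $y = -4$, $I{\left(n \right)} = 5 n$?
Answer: $- \frac{2795}{4} \approx -698.75$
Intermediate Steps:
$D = \frac{1}{16}$ ($D = \frac{1}{5 \cdot 2 + 6} = \frac{1}{10 + 6} = \frac{1}{16} \approx 0.0625$)
$o{\left(k \right)} = - \frac{65}{16}$ ($o{\left(k \right)} = -4 - \frac{1}{16} = - \frac{65}{16}$)
$172 o{\left(-4 \right)} = 172 \left(- \frac{65}{16}\right) = - \frac{2795}{4}$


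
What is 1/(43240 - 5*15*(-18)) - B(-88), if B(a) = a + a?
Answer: 7847841/44590 ≈ 176.00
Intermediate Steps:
B(a) = 2*a
1/(43240 - 5*15*(-18)) - B(-88) = 1/(43240 - 5*15*(-18)) - 2*(-88) = 1/(43240 - 75*(-18)) - 1*(-176) = 1/(43240 + 1350) + 176 = 1/44590 + 176 = 7847841/44590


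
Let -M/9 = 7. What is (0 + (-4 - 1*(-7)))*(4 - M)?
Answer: 201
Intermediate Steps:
M = -63 (M = -9*7 = -63)
(0 + (-4 - 1*(-7)))*(4 - M) = (0 + (-4 - 1*(-7)))*(4 - 1*(-63)) = (0 + (-4 + 7))*(4 + 63) = (0 + 3)*67 = 3*67 = 201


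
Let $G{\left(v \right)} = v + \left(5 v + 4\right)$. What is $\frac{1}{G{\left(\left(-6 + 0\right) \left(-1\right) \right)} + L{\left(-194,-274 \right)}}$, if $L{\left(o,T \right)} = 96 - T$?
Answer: $\frac{1}{410} \approx 0.002439$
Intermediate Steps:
$G{\left(v \right)} = 4 + 6 v$ ($G{\left(v \right)} = v + \left(4 + 5 v\right) = 4 + 6 v$)
$\frac{1}{G{\left(\left(-6 + 0\right) \left(-1\right) \right)} + L{\left(-194,-274 \right)}} = \frac{1}{\left(4 + 6 \left(-6 + 0\right) \left(-1\right)\right) + \left(96 - -274\right)} = \frac{1}{\left(4 + 6 \left(\left(-6\right) \left(-1\right)\right)\right) + \left(96 + 274\right)} = \frac{1}{\left(4 + 6 \cdot 6\right) + 370} = \frac{1}{\left(4 + 36\right) + 370} = \frac{1}{40 + 370} = \frac{1}{410}$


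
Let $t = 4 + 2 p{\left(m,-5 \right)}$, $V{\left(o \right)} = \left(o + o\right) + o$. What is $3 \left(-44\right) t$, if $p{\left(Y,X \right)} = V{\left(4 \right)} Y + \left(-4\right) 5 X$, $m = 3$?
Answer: $-36432$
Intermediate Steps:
$V{\left(o \right)} = 3 o$ ($V{\left(o \right)} = 2 o + o = 3 o$)
$p{\left(Y,X \right)} = - 20 X + 12 Y$ ($p{\left(Y,X \right)} = 3 \cdot 4 Y + \left(-4\right) 5 X = 12 Y - 20 X = - 20 X + 12 Y$)
$t = 276$ ($t = 4 + 2 \left(\left(-20\right) \left(-5\right) + 12 \cdot 3\right) = 4 + 2 \left(100 + 36\right) = 4 + 2 \cdot 136 = 4 + 272 = 276$)
$3 \left(-44\right) t = 3 \left(-44\right) 276 = \left(-132\right) 276 = -36432$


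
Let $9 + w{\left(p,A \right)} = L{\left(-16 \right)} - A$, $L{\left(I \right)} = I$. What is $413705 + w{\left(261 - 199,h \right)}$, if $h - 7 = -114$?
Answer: $413787$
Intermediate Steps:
$h = -107$ ($h = 7 - 114 = -107$)
$w{\left(p,A \right)} = -25 - A$ ($w{\left(p,A \right)} = -9 - \left(16 + A\right) = -25 - A$)
$413705 + w{\left(261 - 199,h \right)} = 413705 - -82 = 413705 + \left(-25 + 107\right) = 413705 + 82 = 413787$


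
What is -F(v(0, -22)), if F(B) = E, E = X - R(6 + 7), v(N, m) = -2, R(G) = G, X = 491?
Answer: -478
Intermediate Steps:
E = 478 (E = 491 - (6 + 7) = 491 - 1*13 = 491 - 13 = 478)
F(B) = 478
-F(v(0, -22)) = -1*478 = -478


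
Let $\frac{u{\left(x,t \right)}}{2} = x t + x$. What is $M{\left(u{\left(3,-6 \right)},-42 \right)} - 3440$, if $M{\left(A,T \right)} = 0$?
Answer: $-3440$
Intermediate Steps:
$u{\left(x,t \right)} = 2 x + 2 t x$ ($u{\left(x,t \right)} = 2 \left(x t + x\right) = 2 \left(t x + x\right) = 2 \left(x + t x\right) = 2 x + 2 t x$)
$M{\left(u{\left(3,-6 \right)},-42 \right)} - 3440 = 0 - 3440 = -3440$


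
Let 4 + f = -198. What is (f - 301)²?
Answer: 253009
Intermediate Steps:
f = -202 (f = -4 - 198 = -202)
(f - 301)² = (-202 - 301)² = (-503)² = 253009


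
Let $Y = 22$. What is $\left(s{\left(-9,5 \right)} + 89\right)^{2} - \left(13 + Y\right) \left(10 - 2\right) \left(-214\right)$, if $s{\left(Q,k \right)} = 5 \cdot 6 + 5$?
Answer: $75296$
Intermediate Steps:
$s{\left(Q,k \right)} = 35$ ($s{\left(Q,k \right)} = 30 + 5 = 35$)
$\left(s{\left(-9,5 \right)} + 89\right)^{2} - \left(13 + Y\right) \left(10 - 2\right) \left(-214\right) = \left(35 + 89\right)^{2} - \left(13 + 22\right) \left(10 - 2\right) \left(-214\right) = 124^{2} - 35 \cdot 8 \left(-214\right) = 15376 - 280 \left(-214\right) = 15376 - -59920 = 15376 + 59920 = 75296$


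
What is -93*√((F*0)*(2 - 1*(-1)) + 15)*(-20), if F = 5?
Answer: 1860*√15 ≈ 7203.8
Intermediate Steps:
-93*√((F*0)*(2 - 1*(-1)) + 15)*(-20) = -93*√((5*0)*(2 - 1*(-1)) + 15)*(-20) = -93*√(0*(2 + 1) + 15)*(-20) = -93*√(0*3 + 15)*(-20) = -93*√(0 + 15)*(-20) = -93*√15*(-20) = 1860*√15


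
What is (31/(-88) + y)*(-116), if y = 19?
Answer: -47589/22 ≈ -2163.1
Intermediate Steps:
(31/(-88) + y)*(-116) = (31/(-88) + 19)*(-116) = (31*(-1/88) + 19)*(-116) = (-31/88 + 19)*(-116) = (1641/88)*(-116) = -47589/22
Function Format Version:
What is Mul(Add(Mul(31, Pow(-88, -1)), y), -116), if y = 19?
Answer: Rational(-47589, 22) ≈ -2163.1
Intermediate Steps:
Mul(Add(Mul(31, Pow(-88, -1)), y), -116) = Mul(Add(Mul(31, Pow(-88, -1)), 19), -116) = Mul(Add(Mul(31, Rational(-1, 88)), 19), -116) = Mul(Add(Rational(-31, 88), 19), -116) = Mul(Rational(1641, 88), -116) = Rational(-47589, 22)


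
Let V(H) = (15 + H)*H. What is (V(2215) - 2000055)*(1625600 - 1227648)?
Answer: 1169738119040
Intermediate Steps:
V(H) = H*(15 + H)
(V(2215) - 2000055)*(1625600 - 1227648) = (2215*(15 + 2215) - 2000055)*(1625600 - 1227648) = (2215*2230 - 2000055)*397952 = (4939450 - 2000055)*397952 = 2939395*397952 = 1169738119040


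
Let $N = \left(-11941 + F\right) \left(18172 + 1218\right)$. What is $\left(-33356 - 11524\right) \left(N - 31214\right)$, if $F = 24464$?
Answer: $-10896404249280$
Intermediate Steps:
$N = 242820970$ ($N = \left(-11941 + 24464\right) \left(18172 + 1218\right) = 12523 \cdot 19390 = 242820970$)
$\left(-33356 - 11524\right) \left(N - 31214\right) = \left(-33356 - 11524\right) \left(242820970 - 31214\right) = \left(-44880\right) 242789756 = -10896404249280$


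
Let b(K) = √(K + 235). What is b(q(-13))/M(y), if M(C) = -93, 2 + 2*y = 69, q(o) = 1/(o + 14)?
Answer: -2*√59/93 ≈ -0.16519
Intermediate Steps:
q(o) = 1/(14 + o)
b(K) = √(235 + K)
y = 67/2 (y = -1 + (½)*69 = -1 + 69/2 = 67/2 ≈ 33.500)
b(q(-13))/M(y) = √(235 + 1/(14 - 13))/(-93) = √(235 + 1/1)*(-1/93) = √(235 + 1)*(-1/93) = √236*(-1/93) = (2*√59)*(-1/93) = -2*√59/93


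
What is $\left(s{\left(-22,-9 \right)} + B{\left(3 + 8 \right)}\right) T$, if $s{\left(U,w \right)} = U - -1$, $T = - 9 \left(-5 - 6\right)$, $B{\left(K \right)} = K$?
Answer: $-990$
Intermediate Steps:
$T = 99$ ($T = \left(-9\right) \left(-11\right) = 99$)
$s{\left(U,w \right)} = 1 + U$ ($s{\left(U,w \right)} = U + 1 = 1 + U$)
$\left(s{\left(-22,-9 \right)} + B{\left(3 + 8 \right)}\right) T = \left(\left(1 - 22\right) + \left(3 + 8\right)\right) 99 = \left(-21 + 11\right) 99 = \left(-10\right) 99 = -990$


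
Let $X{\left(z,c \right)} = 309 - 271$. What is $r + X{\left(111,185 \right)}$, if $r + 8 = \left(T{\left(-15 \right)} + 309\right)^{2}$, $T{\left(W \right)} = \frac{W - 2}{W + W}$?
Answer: $\frac{86275369}{900} \approx 95862.0$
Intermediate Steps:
$X{\left(z,c \right)} = 38$
$T{\left(W \right)} = \frac{-2 + W}{2 W}$
$r = \frac{86241169}{900}$ ($r = -8 + \left(\frac{-2 - 15}{2 \left(-15\right)} + 309\right)^{2} = -8 + \left(\frac{1}{2} \left(- \frac{1}{15}\right) \left(-17\right) + 309\right)^{2} = -8 + \left(\frac{17}{30} + 309\right)^{2} = -8 + \left(\frac{9287}{30}\right)^{2} = -8 + \frac{86248369}{900} = \frac{86241169}{900} \approx 95824.0$)
$r + X{\left(111,185 \right)} = \frac{86241169}{900} + 38 = \frac{86275369}{900}$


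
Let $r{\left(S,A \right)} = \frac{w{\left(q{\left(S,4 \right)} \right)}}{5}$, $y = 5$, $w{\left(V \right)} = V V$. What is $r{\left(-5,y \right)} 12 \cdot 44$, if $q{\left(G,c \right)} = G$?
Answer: $2640$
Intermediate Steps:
$w{\left(V \right)} = V^{2}$
$r{\left(S,A \right)} = \frac{S^{2}}{5}$
$r{\left(-5,y \right)} 12 \cdot 44 = \frac{\left(-5\right)^{2}}{5} \cdot 12 \cdot 44 = \frac{1}{5} \cdot 25 \cdot 12 \cdot 44 = 5 \cdot 12 \cdot 44 = 60 \cdot 44 = 2640$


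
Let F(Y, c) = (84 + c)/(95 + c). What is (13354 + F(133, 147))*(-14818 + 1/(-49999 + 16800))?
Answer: -144537217130447/730378 ≈ -1.9789e+8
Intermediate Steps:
F(Y, c) = (84 + c)/(95 + c)
(13354 + F(133, 147))*(-14818 + 1/(-49999 + 16800)) = (13354 + (84 + 147)/(95 + 147))*(-14818 + 1/(-49999 + 16800)) = (13354 + 231/242)*(-14818 + 1/(-33199)) = (13354 + (1/242)*231)*(-14818 - 1/33199) = (13354 + 21/22)*(-491942783/33199) = (293809/22)*(-491942783/33199) = -144537217130447/730378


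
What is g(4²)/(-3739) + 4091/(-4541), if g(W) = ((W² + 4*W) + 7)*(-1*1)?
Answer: -13811342/16978799 ≈ -0.81345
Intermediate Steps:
g(W) = -7 - W² - 4*W (g(W) = (7 + W² + 4*W)*(-1) = -7 - W² - 4*W)
g(4²)/(-3739) + 4091/(-4541) = (-7 - (4²)² - 4*4²)/(-3739) + 4091/(-4541) = (-7 - 1*16² - 4*16)*(-1/3739) + 4091*(-1/4541) = (-7 - 1*256 - 64)*(-1/3739) - 4091/4541 = (-7 - 256 - 64)*(-1/3739) - 4091/4541 = -327*(-1/3739) - 4091/4541 = 327/3739 - 4091/4541 = -13811342/16978799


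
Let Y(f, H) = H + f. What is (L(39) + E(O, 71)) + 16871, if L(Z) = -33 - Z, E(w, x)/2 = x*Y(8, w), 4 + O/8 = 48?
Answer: 67919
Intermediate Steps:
O = 352 (O = -32 + 8*48 = -32 + 384 = 352)
E(w, x) = 2*x*(8 + w) (E(w, x) = 2*(x*(w + 8)) = 2*(x*(8 + w)) = 2*x*(8 + w))
(L(39) + E(O, 71)) + 16871 = ((-33 - 1*39) + 2*71*(8 + 352)) + 16871 = ((-33 - 39) + 2*71*360) + 16871 = (-72 + 51120) + 16871 = 51048 + 16871 = 67919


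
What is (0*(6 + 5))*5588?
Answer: 0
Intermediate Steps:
(0*(6 + 5))*5588 = (0*11)*5588 = 0*5588 = 0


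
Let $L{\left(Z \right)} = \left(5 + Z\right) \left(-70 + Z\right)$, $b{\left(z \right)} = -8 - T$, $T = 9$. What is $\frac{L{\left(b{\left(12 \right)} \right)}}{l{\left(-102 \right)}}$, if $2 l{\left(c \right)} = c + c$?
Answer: $- \frac{174}{17} \approx -10.235$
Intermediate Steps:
$l{\left(c \right)} = c$ ($l{\left(c \right)} = \frac{c + c}{2} = \frac{2 c}{2} = c$)
$b{\left(z \right)} = -17$ ($b{\left(z \right)} = -8 - 9 = -17$)
$L{\left(Z \right)} = \left(-70 + Z\right) \left(5 + Z\right)$
$\frac{L{\left(b{\left(12 \right)} \right)}}{l{\left(-102 \right)}} = \frac{-350 + \left(-17\right)^{2} - -1105}{-102} = \left(-350 + 289 + 1105\right) \left(- \frac{1}{102}\right) = 1044 \left(- \frac{1}{102}\right) = - \frac{174}{17}$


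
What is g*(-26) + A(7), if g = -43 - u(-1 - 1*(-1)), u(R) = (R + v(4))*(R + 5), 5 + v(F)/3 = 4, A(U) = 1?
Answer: 729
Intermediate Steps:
v(F) = -3 (v(F) = -15 + 3*4 = -15 + 12 = -3)
u(R) = (-3 + R)*(5 + R) (u(R) = (R - 3)*(R + 5) = (-3 + R)*(5 + R))
g = -28 (g = -43 - (-15 + (-1 - 1*(-1))² + 2*(-1 - 1*(-1))) = -43 - (-15 + (-1 + 1)² + 2*(-1 + 1)) = -43 - (-15 + 0² + 2*0) = -43 - (-15 + 0 + 0) = -43 - 1*(-15) = -43 + 15 = -28)
g*(-26) + A(7) = -28*(-26) + 1 = 728 + 1 = 729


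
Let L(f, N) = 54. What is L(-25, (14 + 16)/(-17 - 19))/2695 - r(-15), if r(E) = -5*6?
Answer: 80904/2695 ≈ 30.020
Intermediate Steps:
r(E) = -30
L(-25, (14 + 16)/(-17 - 19))/2695 - r(-15) = 54/2695 - 1*(-30) = 54*(1/2695) + 30 = 54/2695 + 30 = 80904/2695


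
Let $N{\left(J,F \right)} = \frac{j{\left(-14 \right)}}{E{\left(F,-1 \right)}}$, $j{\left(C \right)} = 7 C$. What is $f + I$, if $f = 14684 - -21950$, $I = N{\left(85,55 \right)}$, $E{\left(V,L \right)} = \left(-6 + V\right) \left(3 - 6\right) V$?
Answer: $\frac{6044612}{165} \approx 36634.0$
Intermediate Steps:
$E{\left(V,L \right)} = V \left(18 - 3 V\right)$ ($E{\left(V,L \right)} = \left(-6 + V\right) \left(-3\right) V = \left(18 - 3 V\right) V = V \left(18 - 3 V\right)$)
$N{\left(J,F \right)} = - \frac{98}{3 F \left(6 - F\right)}$ ($N{\left(J,F \right)} = \frac{7 \left(-14\right)}{3 F \left(6 - F\right)} = - 98 \frac{1}{3 F \left(6 - F\right)} = - \frac{98}{3 F \left(6 - F\right)}$)
$I = \frac{2}{165}$ ($I = \frac{98}{3 \cdot 55 \left(-6 + 55\right)} = \frac{98}{3} \cdot \frac{1}{55} \cdot \frac{1}{49} = \frac{2}{165} \approx 0.012121$)
$f = 36634$ ($f = 14684 + 21950 = 36634$)
$f + I = 36634 + \frac{2}{165} = \frac{6044612}{165}$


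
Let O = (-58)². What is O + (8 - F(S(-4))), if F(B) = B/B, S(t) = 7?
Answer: 3371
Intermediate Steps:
F(B) = 1
O = 3364
O + (8 - F(S(-4))) = 3364 + (8 - 1*1) = 3364 + (8 - 1) = 3364 + 7 = 3371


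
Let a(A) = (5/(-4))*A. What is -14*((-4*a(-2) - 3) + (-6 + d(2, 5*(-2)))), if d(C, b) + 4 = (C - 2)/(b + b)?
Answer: 322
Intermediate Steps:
a(A) = -5*A/4 (a(A) = (5*(-1/4))*A = -5*A/4)
d(C, b) = -4 + (-2 + C)/(2*b) (d(C, b) = -4 + (C - 2)/(b + b) = -4 + (-2 + C)/((2*b)) = -4 + (-2 + C)*(1/(2*b)) = -4 + (-2 + C)/(2*b))
-14*((-4*a(-2) - 3) + (-6 + d(2, 5*(-2)))) = -14*((-(-5)*(-2) - 3) + (-6 + (-2 + 2 - 40*(-2))/(2*((5*(-2)))))) = -14*((-4*5/2 - 3) + (-6 + (1/2)*(-2 + 2 - 8*(-10))/(-10))) = -14*((-10 - 3) + (-6 + (1/2)*(-1/10)*(-2 + 2 + 80))) = -14*(-13 + (-6 + (1/2)*(-1/10)*80)) = -14*(-13 + (-6 - 4)) = -14*(-13 - 10) = -14*(-23) = 322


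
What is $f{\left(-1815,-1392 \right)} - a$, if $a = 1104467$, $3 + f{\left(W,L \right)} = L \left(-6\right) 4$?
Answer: $-1071062$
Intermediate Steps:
$f{\left(W,L \right)} = -3 - 24 L$ ($f{\left(W,L \right)} = -3 + L \left(-6\right) 4 = -3 + - 6 L 4 = -3 - 24 L$)
$f{\left(-1815,-1392 \right)} - a = \left(-3 - -33408\right) - 1104467 = \left(-3 + 33408\right) - 1104467 = 33405 - 1104467 = -1071062$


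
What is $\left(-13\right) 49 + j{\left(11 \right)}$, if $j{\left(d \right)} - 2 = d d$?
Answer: $-514$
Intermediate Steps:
$j{\left(d \right)} = 2 + d^{2}$ ($j{\left(d \right)} = 2 + d d = 2 + d^{2}$)
$\left(-13\right) 49 + j{\left(11 \right)} = \left(-13\right) 49 + \left(2 + 11^{2}\right) = -637 + \left(2 + 121\right) = -637 + 123 = -514$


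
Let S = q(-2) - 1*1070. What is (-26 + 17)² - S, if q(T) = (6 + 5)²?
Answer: 1030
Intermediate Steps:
q(T) = 121 (q(T) = 11² = 121)
S = -949 (S = 121 - 1*1070 = 121 - 1070 = -949)
(-26 + 17)² - S = (-26 + 17)² - 1*(-949) = (-9)² + 949 = 81 + 949 = 1030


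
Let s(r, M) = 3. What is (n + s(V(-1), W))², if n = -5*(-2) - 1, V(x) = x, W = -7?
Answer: 144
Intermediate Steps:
n = 9 (n = 10 - 1 = 9)
(n + s(V(-1), W))² = (9 + 3)² = 12² = 144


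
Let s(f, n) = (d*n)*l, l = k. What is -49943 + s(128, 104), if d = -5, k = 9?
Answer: -54623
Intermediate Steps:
l = 9
s(f, n) = -45*n (s(f, n) = -5*n*9 = -45*n)
-49943 + s(128, 104) = -49943 - 45*104 = -49943 - 4680 = -54623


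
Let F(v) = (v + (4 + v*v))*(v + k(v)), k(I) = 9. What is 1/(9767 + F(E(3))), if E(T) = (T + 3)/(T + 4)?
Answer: 343/3368987 ≈ 0.00010181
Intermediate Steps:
E(T) = (3 + T)/(4 + T)
F(v) = (9 + v)*(4 + v + v²) (F(v) = (v + (4 + v*v))*(v + 9) = (v + (4 + v²))*(9 + v) = (4 + v + v²)*(9 + v) = (9 + v)*(4 + v + v²))
1/(9767 + F(E(3))) = 1/(9767 + (36 + ((3 + 3)/(4 + 3))³ + 10*((3 + 3)/(4 + 3))² + 13*((3 + 3)/(4 + 3)))) = 1/(9767 + (36 + (6/7)³ + 10*(6/7)² + 13*(6/7))) = 1/(9767 + (36 + 216/343 + 10*(36/49) + 78/7)) = 1/(9767 + (36 + 216/343 + 360/49 + 78/7)) = 1/(9767 + 18906/343) = 1/(3368987/343) = 343/3368987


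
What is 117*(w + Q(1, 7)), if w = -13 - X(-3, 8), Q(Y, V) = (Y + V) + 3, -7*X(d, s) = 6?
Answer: -936/7 ≈ -133.71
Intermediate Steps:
X(d, s) = -6/7 (X(d, s) = -⅐*6 = -6/7)
Q(Y, V) = 3 + V + Y (Q(Y, V) = (V + Y) + 3 = 3 + V + Y)
w = -85/7 (w = -13 - 1*(-6/7) = -13 + 6/7 = -85/7 ≈ -12.143)
117*(w + Q(1, 7)) = 117*(-85/7 + (3 + 7 + 1)) = 117*(-85/7 + 11) = 117*(-8/7) = -936/7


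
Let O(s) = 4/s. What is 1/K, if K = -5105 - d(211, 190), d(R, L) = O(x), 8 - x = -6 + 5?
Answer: -9/45949 ≈ -0.00019587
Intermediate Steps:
x = 9 (x = 8 - (-6 + 5) = 8 - 1*(-1) = 8 + 1 = 9)
d(R, L) = 4/9
K = -45949/9 (K = -5105 - 1*4/9 = -5105 - 4/9 = -45949/9 ≈ -5105.4)
1/K = 1/(-45949/9) = -9/45949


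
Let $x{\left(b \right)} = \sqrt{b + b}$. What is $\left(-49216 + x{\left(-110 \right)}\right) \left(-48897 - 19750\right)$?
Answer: $3378530752 - 137294 i \sqrt{55} \approx 3.3785 \cdot 10^{9} - 1.0182 \cdot 10^{6} i$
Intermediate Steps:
$x{\left(b \right)} = \sqrt{2} \sqrt{b}$ ($x{\left(b \right)} = \sqrt{2 b} = \sqrt{2} \sqrt{b}$)
$\left(-49216 + x{\left(-110 \right)}\right) \left(-48897 - 19750\right) = \left(-49216 + \sqrt{2} \sqrt{-110}\right) \left(-48897 - 19750\right) = \left(-49216 + \sqrt{2} i \sqrt{110}\right) \left(-48897 - 19750\right) = \left(-49216 + 2 i \sqrt{55}\right) \left(-48897 - 19750\right) = \left(-49216 + 2 i \sqrt{55}\right) \left(-68647\right) = 3378530752 - 137294 i \sqrt{55}$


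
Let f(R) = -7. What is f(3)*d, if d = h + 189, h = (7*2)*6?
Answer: -1911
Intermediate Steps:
h = 84 (h = 14*6 = 84)
d = 273 (d = 84 + 189 = 273)
f(3)*d = -7*273 = -1911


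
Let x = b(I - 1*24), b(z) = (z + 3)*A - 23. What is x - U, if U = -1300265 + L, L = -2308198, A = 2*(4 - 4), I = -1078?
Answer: 3608440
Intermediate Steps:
A = 0 (A = 2*0 = 0)
b(z) = -23 (b(z) = (z + 3)*0 - 23 = (3 + z)*0 - 23 = 0 - 23 = -23)
x = -23
U = -3608463 (U = -1300265 - 2308198 = -3608463)
x - U = -23 - 1*(-3608463) = -23 + 3608463 = 3608440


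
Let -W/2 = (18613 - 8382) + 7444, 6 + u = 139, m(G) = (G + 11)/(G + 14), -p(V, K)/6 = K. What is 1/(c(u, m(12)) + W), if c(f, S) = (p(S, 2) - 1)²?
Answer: -1/35181 ≈ -2.8424e-5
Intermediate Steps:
p(V, K) = -6*K
m(G) = (11 + G)/(14 + G)
u = 133 (u = -6 + 139 = 133)
c(f, S) = 169 (c(f, S) = (-6*2 - 1)² = (-12 - 1)² = (-13)² = 169)
W = -35350 (W = -2*((18613 - 8382) + 7444) = -2*(10231 + 7444) = -2*17675 = -35350)
1/(c(u, m(12)) + W) = 1/(169 - 35350) = 1/(-35181) = -1/35181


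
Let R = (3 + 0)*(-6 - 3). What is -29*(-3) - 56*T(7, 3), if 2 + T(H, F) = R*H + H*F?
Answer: 9607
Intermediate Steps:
R = -27 (R = 3*(-9) = -27)
T(H, F) = -2 - 27*H + F*H (T(H, F) = -2 + (-27*H + H*F) = -2 + (-27*H + F*H) = -2 - 27*H + F*H)
-29*(-3) - 56*T(7, 3) = -29*(-3) - 56*(-2 - 27*7 + 3*7) = 87 - 56*(-2 - 189 + 21) = 87 - 56*(-170) = 87 + 9520 = 9607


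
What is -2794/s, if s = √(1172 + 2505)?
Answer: -2794*√3677/3677 ≈ -46.077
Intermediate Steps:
s = √3677 ≈ 60.638
-2794/s = -2794*√3677/3677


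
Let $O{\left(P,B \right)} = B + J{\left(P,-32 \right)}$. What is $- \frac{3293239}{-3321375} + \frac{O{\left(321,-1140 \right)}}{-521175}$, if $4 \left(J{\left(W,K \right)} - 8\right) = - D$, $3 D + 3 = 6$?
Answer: $\frac{91739438009}{92320939500} \approx 0.9937$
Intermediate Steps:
$D = 1$ ($D = -1 + \frac{1}{3} \cdot 6 = -1 + 2 = 1$)
$J{\left(W,K \right)} = \frac{31}{4}$ ($J{\left(W,K \right)} = 8 + \frac{\left(-1\right) 1}{4} = 8 + \frac{1}{4} \left(-1\right) = 8 - \frac{1}{4} = \frac{31}{4}$)
$O{\left(P,B \right)} = \frac{31}{4} + B$ ($O{\left(P,B \right)} = B + \frac{31}{4} = \frac{31}{4} + B$)
$- \frac{3293239}{-3321375} + \frac{O{\left(321,-1140 \right)}}{-521175} = - \frac{3293239}{-3321375} + \frac{\frac{31}{4} - 1140}{-521175} = \left(-3293239\right) \left(- \frac{1}{3321375}\right) - - \frac{4529}{2084700} = \frac{3293239}{3321375} + \frac{4529}{2084700} = \frac{91739438009}{92320939500}$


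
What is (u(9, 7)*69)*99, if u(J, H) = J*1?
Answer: 61479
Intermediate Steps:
u(J, H) = J
(u(9, 7)*69)*99 = (9*69)*99 = 621*99 = 61479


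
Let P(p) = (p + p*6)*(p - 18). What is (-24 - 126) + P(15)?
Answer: -465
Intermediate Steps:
P(p) = 7*p*(-18 + p) (P(p) = (p + 6*p)*(-18 + p) = (7*p)*(-18 + p) = 7*p*(-18 + p))
(-24 - 126) + P(15) = (-24 - 126) + 7*15*(-18 + 15) = -150 + 7*15*(-3) = -150 - 315 = -465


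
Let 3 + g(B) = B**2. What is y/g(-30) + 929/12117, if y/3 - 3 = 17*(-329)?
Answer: -5188943/278691 ≈ -18.619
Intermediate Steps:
y = -16770 (y = 9 + 3*(17*(-329)) = 9 + 3*(-5593) = 9 - 16779 = -16770)
g(B) = -3 + B**2
y/g(-30) + 929/12117 = -16770/(-3 + (-30)**2) + 929/12117 = -16770/(-3 + 900) + 929*(1/12117) = -16770/897 + 929/12117 = -16770*1/897 + 929/12117 = -430/23 + 929/12117 = -5188943/278691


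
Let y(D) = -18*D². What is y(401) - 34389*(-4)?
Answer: -2756862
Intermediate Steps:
y(401) - 34389*(-4) = -18*401² - 34389*(-4) = -18*160801 + 137556 = -2894418 + 137556 = -2756862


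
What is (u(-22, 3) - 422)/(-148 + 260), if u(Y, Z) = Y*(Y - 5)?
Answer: 43/28 ≈ 1.5357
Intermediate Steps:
u(Y, Z) = Y*(-5 + Y)
(u(-22, 3) - 422)/(-148 + 260) = (-22*(-5 - 22) - 422)/(-148 + 260) = (-22*(-27) - 422)/112 = (594 - 422)*(1/112) = 172*(1/112) = 43/28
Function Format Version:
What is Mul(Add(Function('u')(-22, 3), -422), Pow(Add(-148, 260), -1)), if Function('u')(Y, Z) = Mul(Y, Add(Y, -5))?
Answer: Rational(43, 28) ≈ 1.5357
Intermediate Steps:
Function('u')(Y, Z) = Mul(Y, Add(-5, Y))
Mul(Add(Function('u')(-22, 3), -422), Pow(Add(-148, 260), -1)) = Mul(Add(Mul(-22, Add(-5, -22)), -422), Pow(Add(-148, 260), -1)) = Mul(Add(Mul(-22, -27), -422), Pow(112, -1)) = Mul(Add(594, -422), Rational(1, 112)) = Mul(172, Rational(1, 112)) = Rational(43, 28)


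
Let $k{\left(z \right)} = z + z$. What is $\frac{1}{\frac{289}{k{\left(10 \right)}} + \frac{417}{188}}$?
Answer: $\frac{235}{3917} \approx 0.059995$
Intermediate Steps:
$k{\left(z \right)} = 2 z$
$\frac{1}{\frac{289}{k{\left(10 \right)}} + \frac{417}{188}} = \frac{1}{\frac{289}{2 \cdot 10} + \frac{417}{188}} = \frac{1}{\frac{289}{20} + 417 \cdot \frac{1}{188}} = \frac{1}{289 \cdot \frac{1}{20} + \frac{417}{188}} = \frac{1}{\frac{289}{20} + \frac{417}{188}} = \frac{1}{\frac{3917}{235}} = \frac{235}{3917}$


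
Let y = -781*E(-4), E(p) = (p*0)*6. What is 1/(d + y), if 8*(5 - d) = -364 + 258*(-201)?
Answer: 4/26131 ≈ 0.00015307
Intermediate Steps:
E(p) = 0 (E(p) = 0*6 = 0)
y = 0 (y = -781*0 = 0)
d = 26131/4 (d = 5 - (-364 + 258*(-201))/8 = 5 - (-364 - 51858)/8 = 5 - ⅛*(-52222) = 5 + 26111/4 = 26131/4 ≈ 6532.8)
1/(d + y) = 1/(26131/4 + 0) = 1/(26131/4) = 4/26131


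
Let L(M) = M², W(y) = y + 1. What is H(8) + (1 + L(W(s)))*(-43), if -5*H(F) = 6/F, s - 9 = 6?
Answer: -221023/20 ≈ -11051.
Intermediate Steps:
s = 15 (s = 9 + 6 = 15)
W(y) = 1 + y
H(F) = -6/(5*F)
H(8) + (1 + L(W(s)))*(-43) = -6/5/8 + (1 + (1 + 15)²)*(-43) = -6/5*⅛ + (1 + 16²)*(-43) = -3/20 + (1 + 256)*(-43) = -3/20 + 257*(-43) = -3/20 - 11051 = -221023/20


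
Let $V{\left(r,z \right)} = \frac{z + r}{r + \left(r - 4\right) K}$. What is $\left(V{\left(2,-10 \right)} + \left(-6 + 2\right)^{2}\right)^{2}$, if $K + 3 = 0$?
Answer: $225$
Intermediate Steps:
$K = -3$ ($K = -3 + 0 = -3$)
$V{\left(r,z \right)} = \frac{r + z}{12 - 2 r}$ ($V{\left(r,z \right)} = \frac{z + r}{r + \left(r - 4\right) \left(-3\right)} = \frac{r + z}{r + \left(-4 + r\right) \left(-3\right)} = \frac{r + z}{r - \left(-12 + 3 r\right)} = \frac{r + z}{12 - 2 r}$)
$\left(V{\left(2,-10 \right)} + \left(-6 + 2\right)^{2}\right)^{2} = \left(\frac{\left(-1\right) 2 - -10}{2 \left(-6 + 2\right)} + \left(-6 + 2\right)^{2}\right)^{2} = \left(\frac{-2 + 10}{2 \left(-4\right)} + \left(-4\right)^{2}\right)^{2} = \left(\frac{1}{2} \left(- \frac{1}{4}\right) 8 + 16\right)^{2} = \left(-1 + 16\right)^{2} = 15^{2} = 225$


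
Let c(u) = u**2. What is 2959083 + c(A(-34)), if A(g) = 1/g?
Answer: 3420699949/1156 ≈ 2.9591e+6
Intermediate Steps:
2959083 + c(A(-34)) = 2959083 + (1/(-34))**2 = 2959083 + (-1/34)**2 = 2959083 + 1/1156 = 3420699949/1156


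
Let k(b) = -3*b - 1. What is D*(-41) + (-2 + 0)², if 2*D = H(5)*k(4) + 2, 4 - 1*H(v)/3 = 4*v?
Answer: -12829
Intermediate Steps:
k(b) = -1 - 3*b
H(v) = 12 - 12*v
D = 313 (D = ((12 - 12*5)*(-1 - 3*4) + 2)/2 = ((12 - 60)*(-1 - 12) + 2)/2 = (-48*(-13) + 2)/2 = (624 + 2)/2 = (½)*626 = 313)
D*(-41) + (-2 + 0)² = 313*(-41) + (-2 + 0)² = -12833 + (-2)² = -12833 + 4 = -12829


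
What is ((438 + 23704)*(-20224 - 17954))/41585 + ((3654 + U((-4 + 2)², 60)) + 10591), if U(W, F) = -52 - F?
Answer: -333972471/41585 ≈ -8031.1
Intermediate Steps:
((438 + 23704)*(-20224 - 17954))/41585 + ((3654 + U((-4 + 2)², 60)) + 10591) = ((438 + 23704)*(-20224 - 17954))/41585 + ((3654 + (-52 - 1*60)) + 10591) = (24142*(-38178))*(1/41585) + ((3654 + (-52 - 60)) + 10591) = -921693276*1/41585 + ((3654 - 112) + 10591) = -921693276/41585 + (3542 + 10591) = -921693276/41585 + 14133 = -333972471/41585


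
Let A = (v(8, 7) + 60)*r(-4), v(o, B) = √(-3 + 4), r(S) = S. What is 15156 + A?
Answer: 14912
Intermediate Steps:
v(o, B) = 1 (v(o, B) = √1 = 1)
A = -244 (A = (1 + 60)*(-4) = 61*(-4) = -244)
15156 + A = 15156 - 244 = 14912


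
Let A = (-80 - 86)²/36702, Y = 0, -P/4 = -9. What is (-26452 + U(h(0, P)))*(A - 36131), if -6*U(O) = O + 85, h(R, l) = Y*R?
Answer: 105286571957791/110106 ≈ 9.5623e+8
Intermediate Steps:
P = 36 (P = -4*(-9) = 36)
h(R, l) = 0 (h(R, l) = 0*R = 0)
U(O) = -85/6 - O/6 (U(O) = -(O + 85)/6 = -(85 + O)/6 = -85/6 - O/6)
A = 13778/18351 (A = (-166)²*(1/36702) = 27556*(1/36702) = 13778/18351 ≈ 0.75080)
(-26452 + U(h(0, P)))*(A - 36131) = (-26452 + (-85/6 - ⅙*0))*(13778/18351 - 36131) = (-26452 + (-85/6 + 0))*(-663026203/18351) = (-26452 - 85/6)*(-663026203/18351) = -158797/6*(-663026203/18351) = 105286571957791/110106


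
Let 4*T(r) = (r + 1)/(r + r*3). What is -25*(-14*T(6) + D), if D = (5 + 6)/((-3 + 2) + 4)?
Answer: -3175/48 ≈ -66.146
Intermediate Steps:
D = 11/3 (D = 11/(-1 + 4) = 11/3 ≈ 3.6667)
T(r) = (1 + r)/(16*r) (T(r) = ((r + 1)/(r + r*3))/4 = ((1 + r)/(r + 3*r))/4 = ((1 + r)/((4*r)))/4 = ((1 + r)*(1/(4*r)))/4 = ((1 + r)/(4*r))/4 = (1 + r)/(16*r))
-25*(-14*T(6) + D) = -25*(-7*(1 + 6)/(8*6) + 11/3) = -25*(-7*7/(8*6) + 11/3) = -25*(-14*7/96 + 11/3) = -25*(-49/48 + 11/3) = -25*127/48 = -3175/48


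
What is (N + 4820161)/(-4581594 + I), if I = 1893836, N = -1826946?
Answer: -2993215/2687758 ≈ -1.1136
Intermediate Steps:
(N + 4820161)/(-4581594 + I) = (-1826946 + 4820161)/(-4581594 + 1893836) = 2993215/(-2687758) = 2993215*(-1/2687758) = -2993215/2687758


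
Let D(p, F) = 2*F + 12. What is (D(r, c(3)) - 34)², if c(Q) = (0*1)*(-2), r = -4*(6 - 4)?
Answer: 484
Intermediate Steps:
r = -8 (r = -4*2 = -8)
c(Q) = 0 (c(Q) = 0*(-2) = 0)
D(p, F) = 12 + 2*F
(D(r, c(3)) - 34)² = ((12 + 2*0) - 34)² = ((12 + 0) - 34)² = (12 - 34)² = (-22)² = 484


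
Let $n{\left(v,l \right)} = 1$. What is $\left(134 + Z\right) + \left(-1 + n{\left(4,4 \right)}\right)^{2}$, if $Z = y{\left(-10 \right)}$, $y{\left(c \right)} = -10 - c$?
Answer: $134$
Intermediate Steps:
$Z = 0$ ($Z = -10 - -10 = -10 + 10 = 0$)
$\left(134 + Z\right) + \left(-1 + n{\left(4,4 \right)}\right)^{2} = \left(134 + 0\right) + \left(-1 + 1\right)^{2} = 134 + 0^{2} = 134 + 0 = 134$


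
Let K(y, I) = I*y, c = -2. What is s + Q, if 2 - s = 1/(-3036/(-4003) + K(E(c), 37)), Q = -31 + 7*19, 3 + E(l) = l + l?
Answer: 107513067/1033741 ≈ 104.00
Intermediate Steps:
E(l) = -3 + 2*l (E(l) = -3 + (l + l) = -3 + 2*l)
Q = 102 (Q = -31 + 133 = 102)
s = 2071485/1033741 (s = 2 - 1/(-3036/(-4003) + 37*(-3 + 2*(-2))) = 2 - 1/(-3036*(-1/4003) + 37*(-3 - 4)) = 2 - 1/(3036/4003 + 37*(-7)) = 2 - 1/(3036/4003 - 259) = 2 - 1/(-1033741/4003) = 2 - 1*(-4003/1033741) = 2 + 4003/1033741 = 2071485/1033741 ≈ 2.0039)
s + Q = 2071485/1033741 + 102 = 107513067/1033741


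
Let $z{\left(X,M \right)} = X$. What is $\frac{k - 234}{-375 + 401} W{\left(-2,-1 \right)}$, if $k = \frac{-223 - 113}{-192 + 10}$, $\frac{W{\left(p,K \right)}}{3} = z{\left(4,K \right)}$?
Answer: $- \frac{18108}{169} \approx -107.15$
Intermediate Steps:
$W{\left(p,K \right)} = 12$ ($W{\left(p,K \right)} = 3 \cdot 4 = 12$)
$k = \frac{24}{13}$ ($k = - \frac{336}{-182} = \left(-336\right) \left(- \frac{1}{182}\right) = \frac{24}{13} \approx 1.8462$)
$\frac{k - 234}{-375 + 401} W{\left(-2,-1 \right)} = \frac{\frac{24}{13} - 234}{-375 + 401} \cdot 12 = - \frac{3018}{13 \cdot 26} \cdot 12 = \left(- \frac{3018}{13}\right) \frac{1}{26} \cdot 12 = \left(- \frac{1509}{169}\right) 12 = - \frac{18108}{169}$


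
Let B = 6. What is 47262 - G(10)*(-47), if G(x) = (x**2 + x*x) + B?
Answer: 56944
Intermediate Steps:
G(x) = 6 + 2*x**2 (G(x) = (x**2 + x*x) + 6 = (x**2 + x**2) + 6 = 2*x**2 + 6 = 6 + 2*x**2)
47262 - G(10)*(-47) = 47262 - (6 + 2*10**2)*(-47) = 47262 - (6 + 2*100)*(-47) = 47262 - (6 + 200)*(-47) = 47262 - 206*(-47) = 47262 - 1*(-9682) = 47262 + 9682 = 56944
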